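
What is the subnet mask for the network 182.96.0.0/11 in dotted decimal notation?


/11 means 11 network bits, 21 host bits
Binary: 11111111111000000000000000000000
Mask: 255.224.0.0


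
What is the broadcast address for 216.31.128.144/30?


Network: 216.31.128.144/30
Host bits = 2
Set all host bits to 1:
Broadcast: 216.31.128.147


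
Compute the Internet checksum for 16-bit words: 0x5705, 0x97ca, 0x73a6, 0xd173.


Sum all words (with carry folding):
+ 0x5705 = 0x5705
+ 0x97ca = 0xeecf
+ 0x73a6 = 0x6276
+ 0xd173 = 0x33ea
One's complement: ~0x33ea
Checksum = 0xcc15


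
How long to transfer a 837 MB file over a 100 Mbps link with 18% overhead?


Effective throughput = 100 * (1 - 18/100) = 82 Mbps
File size in Mb = 837 * 8 = 6696 Mb
Time = 6696 / 82
Time = 81.6585 seconds


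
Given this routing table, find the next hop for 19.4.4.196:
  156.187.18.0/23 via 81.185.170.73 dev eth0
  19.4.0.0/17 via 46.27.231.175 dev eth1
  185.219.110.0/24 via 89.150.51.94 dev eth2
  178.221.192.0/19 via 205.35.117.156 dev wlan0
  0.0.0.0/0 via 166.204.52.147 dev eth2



Longest prefix match for 19.4.4.196:
  /23 156.187.18.0: no
  /17 19.4.0.0: MATCH
  /24 185.219.110.0: no
  /19 178.221.192.0: no
  /0 0.0.0.0: MATCH
Selected: next-hop 46.27.231.175 via eth1 (matched /17)


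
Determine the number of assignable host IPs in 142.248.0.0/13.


Host bits = 32 - 13 = 19
Total addresses = 2^19 = 524288
Usable = total - 2 (network and broadcast)
Usable hosts: 524286


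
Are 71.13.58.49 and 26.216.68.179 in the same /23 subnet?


Mask: 255.255.254.0
71.13.58.49 AND mask = 71.13.58.0
26.216.68.179 AND mask = 26.216.68.0
No, different subnets (71.13.58.0 vs 26.216.68.0)


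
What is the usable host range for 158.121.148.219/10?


Network: 158.64.0.0
Broadcast: 158.127.255.255
First usable = network + 1
Last usable = broadcast - 1
Range: 158.64.0.1 to 158.127.255.254


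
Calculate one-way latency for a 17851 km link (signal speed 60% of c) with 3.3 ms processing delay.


Speed = 0.6 * 3e5 km/s = 180000 km/s
Propagation delay = 17851 / 180000 = 0.0992 s = 99.1722 ms
Processing delay = 3.3 ms
Total one-way latency = 102.4722 ms


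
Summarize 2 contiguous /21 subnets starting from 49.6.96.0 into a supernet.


Original prefix: /21
Number of subnets: 2 = 2^1
New prefix = 21 - 1 = 20
Supernet: 49.6.96.0/20


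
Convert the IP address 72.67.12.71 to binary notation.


72 = 01001000
67 = 01000011
12 = 00001100
71 = 01000111
Binary: 01001000.01000011.00001100.01000111


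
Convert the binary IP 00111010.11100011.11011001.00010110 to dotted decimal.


00111010 = 58
11100011 = 227
11011001 = 217
00010110 = 22
IP: 58.227.217.22


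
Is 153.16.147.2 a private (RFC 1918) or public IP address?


RFC 1918 private ranges:
  10.0.0.0/8 (10.0.0.0 - 10.255.255.255)
  172.16.0.0/12 (172.16.0.0 - 172.31.255.255)
  192.168.0.0/16 (192.168.0.0 - 192.168.255.255)
Public (not in any RFC 1918 range)


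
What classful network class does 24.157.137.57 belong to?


First octet: 24
Binary: 00011000
0xxxxxxx -> Class A (1-126)
Class A, default mask 255.0.0.0 (/8)


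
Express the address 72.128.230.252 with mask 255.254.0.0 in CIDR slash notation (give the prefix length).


Binary: 11111111.11111110.00000000.00000000
Count leading 1s
Prefix: /15


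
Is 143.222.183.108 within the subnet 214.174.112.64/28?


Subnet network: 214.174.112.64
Test IP AND mask: 143.222.183.96
No, 143.222.183.108 is not in 214.174.112.64/28


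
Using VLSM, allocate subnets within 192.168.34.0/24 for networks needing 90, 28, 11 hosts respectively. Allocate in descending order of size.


90 hosts -> /25 (126 usable): 192.168.34.0/25
28 hosts -> /27 (30 usable): 192.168.34.128/27
11 hosts -> /28 (14 usable): 192.168.34.160/28
Allocation: 192.168.34.0/25 (90 hosts, 126 usable); 192.168.34.128/27 (28 hosts, 30 usable); 192.168.34.160/28 (11 hosts, 14 usable)


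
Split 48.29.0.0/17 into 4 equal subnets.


New prefix = 17 + 2 = 19
Each subnet has 8192 addresses
  48.29.0.0/19
  48.29.32.0/19
  48.29.64.0/19
  48.29.96.0/19
Subnets: 48.29.0.0/19, 48.29.32.0/19, 48.29.64.0/19, 48.29.96.0/19


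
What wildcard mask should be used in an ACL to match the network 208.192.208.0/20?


Subnet mask: 255.255.240.0
Wildcard = 255.255.255.255 - subnet mask
255 - 255 = 0
255 - 255 = 0
255 - 240 = 15
255 - 0 = 255
Wildcard: 0.0.15.255


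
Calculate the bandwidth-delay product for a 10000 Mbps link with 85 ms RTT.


BDP = bandwidth * RTT
= 10000 Mbps * 85 ms
= 10000 * 1e6 * 85 / 1000 bits
= 850000000 bits
= 106250000 bytes
= 103759.7656 KB
BDP = 850000000 bits (106250000 bytes)


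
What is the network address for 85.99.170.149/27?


IP:   01010101.01100011.10101010.10010101
Mask: 11111111.11111111.11111111.11100000
AND operation:
Net:  01010101.01100011.10101010.10000000
Network: 85.99.170.128/27


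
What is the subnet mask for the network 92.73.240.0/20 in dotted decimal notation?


/20 means 20 network bits, 12 host bits
Binary: 11111111111111111111000000000000
Mask: 255.255.240.0


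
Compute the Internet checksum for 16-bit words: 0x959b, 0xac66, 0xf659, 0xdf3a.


Sum all words (with carry folding):
+ 0x959b = 0x959b
+ 0xac66 = 0x4202
+ 0xf659 = 0x385c
+ 0xdf3a = 0x1797
One's complement: ~0x1797
Checksum = 0xe868


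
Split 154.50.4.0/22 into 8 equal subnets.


New prefix = 22 + 3 = 25
Each subnet has 128 addresses
  154.50.4.0/25
  154.50.4.128/25
  154.50.5.0/25
  154.50.5.128/25
  154.50.6.0/25
  154.50.6.128/25
  154.50.7.0/25
  154.50.7.128/25
Subnets: 154.50.4.0/25, 154.50.4.128/25, 154.50.5.0/25, 154.50.5.128/25, 154.50.6.0/25, 154.50.6.128/25, 154.50.7.0/25, 154.50.7.128/25


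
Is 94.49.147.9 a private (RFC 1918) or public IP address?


RFC 1918 private ranges:
  10.0.0.0/8 (10.0.0.0 - 10.255.255.255)
  172.16.0.0/12 (172.16.0.0 - 172.31.255.255)
  192.168.0.0/16 (192.168.0.0 - 192.168.255.255)
Public (not in any RFC 1918 range)


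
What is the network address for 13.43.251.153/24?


IP:   00001101.00101011.11111011.10011001
Mask: 11111111.11111111.11111111.00000000
AND operation:
Net:  00001101.00101011.11111011.00000000
Network: 13.43.251.0/24


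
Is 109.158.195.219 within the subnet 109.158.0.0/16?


Subnet network: 109.158.0.0
Test IP AND mask: 109.158.0.0
Yes, 109.158.195.219 is in 109.158.0.0/16


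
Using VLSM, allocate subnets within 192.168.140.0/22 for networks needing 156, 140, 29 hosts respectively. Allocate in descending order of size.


156 hosts -> /24 (254 usable): 192.168.140.0/24
140 hosts -> /24 (254 usable): 192.168.141.0/24
29 hosts -> /27 (30 usable): 192.168.142.0/27
Allocation: 192.168.140.0/24 (156 hosts, 254 usable); 192.168.141.0/24 (140 hosts, 254 usable); 192.168.142.0/27 (29 hosts, 30 usable)


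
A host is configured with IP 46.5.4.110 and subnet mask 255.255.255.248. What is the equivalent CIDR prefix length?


Binary: 11111111.11111111.11111111.11111000
Count leading 1s
Prefix: /29


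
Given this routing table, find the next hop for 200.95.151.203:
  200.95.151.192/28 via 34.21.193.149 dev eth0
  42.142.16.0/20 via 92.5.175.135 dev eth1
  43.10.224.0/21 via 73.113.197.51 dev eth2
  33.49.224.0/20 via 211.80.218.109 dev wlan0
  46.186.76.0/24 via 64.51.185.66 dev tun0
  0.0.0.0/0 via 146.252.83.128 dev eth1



Longest prefix match for 200.95.151.203:
  /28 200.95.151.192: MATCH
  /20 42.142.16.0: no
  /21 43.10.224.0: no
  /20 33.49.224.0: no
  /24 46.186.76.0: no
  /0 0.0.0.0: MATCH
Selected: next-hop 34.21.193.149 via eth0 (matched /28)


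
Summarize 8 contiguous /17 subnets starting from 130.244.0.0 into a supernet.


Original prefix: /17
Number of subnets: 8 = 2^3
New prefix = 17 - 3 = 14
Supernet: 130.244.0.0/14


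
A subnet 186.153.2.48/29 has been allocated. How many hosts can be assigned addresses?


Host bits = 32 - 29 = 3
Total addresses = 2^3 = 8
Usable = total - 2 (network and broadcast)
Usable hosts: 6


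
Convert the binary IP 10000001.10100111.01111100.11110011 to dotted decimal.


10000001 = 129
10100111 = 167
01111100 = 124
11110011 = 243
IP: 129.167.124.243


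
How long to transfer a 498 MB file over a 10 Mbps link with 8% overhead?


Effective throughput = 10 * (1 - 8/100) = 9.2 Mbps
File size in Mb = 498 * 8 = 3984 Mb
Time = 3984 / 9.2
Time = 433.0435 seconds


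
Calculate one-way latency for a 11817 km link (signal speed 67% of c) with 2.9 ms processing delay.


Speed = 0.67 * 3e5 km/s = 201000 km/s
Propagation delay = 11817 / 201000 = 0.0588 s = 58.791 ms
Processing delay = 2.9 ms
Total one-way latency = 61.691 ms


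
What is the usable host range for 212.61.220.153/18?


Network: 212.61.192.0
Broadcast: 212.61.255.255
First usable = network + 1
Last usable = broadcast - 1
Range: 212.61.192.1 to 212.61.255.254


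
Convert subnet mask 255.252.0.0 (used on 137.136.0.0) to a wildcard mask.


Subnet mask: 255.252.0.0
Wildcard = 255.255.255.255 - subnet mask
255 - 255 = 0
255 - 252 = 3
255 - 0 = 255
255 - 0 = 255
Wildcard: 0.3.255.255


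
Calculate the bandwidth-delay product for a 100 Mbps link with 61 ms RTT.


BDP = bandwidth * RTT
= 100 Mbps * 61 ms
= 100 * 1e6 * 61 / 1000 bits
= 6100000 bits
= 762500 bytes
= 744.6289 KB
BDP = 6100000 bits (762500 bytes)


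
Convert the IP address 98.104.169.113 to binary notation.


98 = 01100010
104 = 01101000
169 = 10101001
113 = 01110001
Binary: 01100010.01101000.10101001.01110001


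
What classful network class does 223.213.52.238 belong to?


First octet: 223
Binary: 11011111
110xxxxx -> Class C (192-223)
Class C, default mask 255.255.255.0 (/24)


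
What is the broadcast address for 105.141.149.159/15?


Network: 105.140.0.0/15
Host bits = 17
Set all host bits to 1:
Broadcast: 105.141.255.255


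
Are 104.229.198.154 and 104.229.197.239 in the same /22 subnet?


Mask: 255.255.252.0
104.229.198.154 AND mask = 104.229.196.0
104.229.197.239 AND mask = 104.229.196.0
Yes, same subnet (104.229.196.0)


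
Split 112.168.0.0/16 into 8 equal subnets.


New prefix = 16 + 3 = 19
Each subnet has 8192 addresses
  112.168.0.0/19
  112.168.32.0/19
  112.168.64.0/19
  112.168.96.0/19
  112.168.128.0/19
  112.168.160.0/19
  112.168.192.0/19
  112.168.224.0/19
Subnets: 112.168.0.0/19, 112.168.32.0/19, 112.168.64.0/19, 112.168.96.0/19, 112.168.128.0/19, 112.168.160.0/19, 112.168.192.0/19, 112.168.224.0/19


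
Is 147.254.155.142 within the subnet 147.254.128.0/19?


Subnet network: 147.254.128.0
Test IP AND mask: 147.254.128.0
Yes, 147.254.155.142 is in 147.254.128.0/19


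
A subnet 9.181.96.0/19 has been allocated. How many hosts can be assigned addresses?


Host bits = 32 - 19 = 13
Total addresses = 2^13 = 8192
Usable = total - 2 (network and broadcast)
Usable hosts: 8190


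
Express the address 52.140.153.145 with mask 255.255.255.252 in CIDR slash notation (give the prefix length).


Binary: 11111111.11111111.11111111.11111100
Count leading 1s
Prefix: /30


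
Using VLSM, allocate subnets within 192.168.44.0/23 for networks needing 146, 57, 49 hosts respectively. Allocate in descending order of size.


146 hosts -> /24 (254 usable): 192.168.44.0/24
57 hosts -> /26 (62 usable): 192.168.45.0/26
49 hosts -> /26 (62 usable): 192.168.45.64/26
Allocation: 192.168.44.0/24 (146 hosts, 254 usable); 192.168.45.0/26 (57 hosts, 62 usable); 192.168.45.64/26 (49 hosts, 62 usable)


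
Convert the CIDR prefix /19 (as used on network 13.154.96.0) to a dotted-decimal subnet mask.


/19 means 19 network bits, 13 host bits
Binary: 11111111111111111110000000000000
Mask: 255.255.224.0


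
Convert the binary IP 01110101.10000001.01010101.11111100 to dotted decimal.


01110101 = 117
10000001 = 129
01010101 = 85
11111100 = 252
IP: 117.129.85.252


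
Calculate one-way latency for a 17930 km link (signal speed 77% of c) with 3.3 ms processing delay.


Speed = 0.77 * 3e5 km/s = 231000 km/s
Propagation delay = 17930 / 231000 = 0.0776 s = 77.619 ms
Processing delay = 3.3 ms
Total one-way latency = 80.919 ms


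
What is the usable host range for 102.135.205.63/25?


Network: 102.135.205.0
Broadcast: 102.135.205.127
First usable = network + 1
Last usable = broadcast - 1
Range: 102.135.205.1 to 102.135.205.126


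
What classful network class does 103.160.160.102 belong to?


First octet: 103
Binary: 01100111
0xxxxxxx -> Class A (1-126)
Class A, default mask 255.0.0.0 (/8)


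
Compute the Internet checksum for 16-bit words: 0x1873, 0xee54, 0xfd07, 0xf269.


Sum all words (with carry folding):
+ 0x1873 = 0x1873
+ 0xee54 = 0x06c8
+ 0xfd07 = 0x03d0
+ 0xf269 = 0xf639
One's complement: ~0xf639
Checksum = 0x09c6


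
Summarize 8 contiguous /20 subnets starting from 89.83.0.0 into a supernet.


Original prefix: /20
Number of subnets: 8 = 2^3
New prefix = 20 - 3 = 17
Supernet: 89.83.0.0/17


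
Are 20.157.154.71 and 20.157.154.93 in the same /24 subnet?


Mask: 255.255.255.0
20.157.154.71 AND mask = 20.157.154.0
20.157.154.93 AND mask = 20.157.154.0
Yes, same subnet (20.157.154.0)


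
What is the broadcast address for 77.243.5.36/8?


Network: 77.0.0.0/8
Host bits = 24
Set all host bits to 1:
Broadcast: 77.255.255.255


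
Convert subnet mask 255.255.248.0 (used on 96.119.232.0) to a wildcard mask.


Subnet mask: 255.255.248.0
Wildcard = 255.255.255.255 - subnet mask
255 - 255 = 0
255 - 255 = 0
255 - 248 = 7
255 - 0 = 255
Wildcard: 0.0.7.255


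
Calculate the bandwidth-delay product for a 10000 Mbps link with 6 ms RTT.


BDP = bandwidth * RTT
= 10000 Mbps * 6 ms
= 10000 * 1e6 * 6 / 1000 bits
= 60000000 bits
= 7500000 bytes
= 7324.2188 KB
BDP = 60000000 bits (7500000 bytes)


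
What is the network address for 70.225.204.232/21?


IP:   01000110.11100001.11001100.11101000
Mask: 11111111.11111111.11111000.00000000
AND operation:
Net:  01000110.11100001.11001000.00000000
Network: 70.225.200.0/21


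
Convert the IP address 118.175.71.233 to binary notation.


118 = 01110110
175 = 10101111
71 = 01000111
233 = 11101001
Binary: 01110110.10101111.01000111.11101001


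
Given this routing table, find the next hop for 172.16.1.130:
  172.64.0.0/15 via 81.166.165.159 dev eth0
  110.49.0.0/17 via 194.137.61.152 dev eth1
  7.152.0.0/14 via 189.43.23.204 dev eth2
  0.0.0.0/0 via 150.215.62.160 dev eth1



Longest prefix match for 172.16.1.130:
  /15 172.64.0.0: no
  /17 110.49.0.0: no
  /14 7.152.0.0: no
  /0 0.0.0.0: MATCH
Selected: next-hop 150.215.62.160 via eth1 (matched /0)


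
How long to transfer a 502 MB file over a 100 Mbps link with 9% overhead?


Effective throughput = 100 * (1 - 9/100) = 91 Mbps
File size in Mb = 502 * 8 = 4016 Mb
Time = 4016 / 91
Time = 44.1319 seconds


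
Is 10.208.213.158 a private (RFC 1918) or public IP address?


RFC 1918 private ranges:
  10.0.0.0/8 (10.0.0.0 - 10.255.255.255)
  172.16.0.0/12 (172.16.0.0 - 172.31.255.255)
  192.168.0.0/16 (192.168.0.0 - 192.168.255.255)
Private (in 10.0.0.0/8)


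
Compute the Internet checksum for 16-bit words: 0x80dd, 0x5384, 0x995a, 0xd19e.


Sum all words (with carry folding):
+ 0x80dd = 0x80dd
+ 0x5384 = 0xd461
+ 0x995a = 0x6dbc
+ 0xd19e = 0x3f5b
One's complement: ~0x3f5b
Checksum = 0xc0a4


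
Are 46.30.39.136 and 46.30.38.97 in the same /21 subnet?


Mask: 255.255.248.0
46.30.39.136 AND mask = 46.30.32.0
46.30.38.97 AND mask = 46.30.32.0
Yes, same subnet (46.30.32.0)


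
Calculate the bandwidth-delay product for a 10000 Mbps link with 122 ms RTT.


BDP = bandwidth * RTT
= 10000 Mbps * 122 ms
= 10000 * 1e6 * 122 / 1000 bits
= 1220000000 bits
= 152500000 bytes
= 148925.7812 KB
BDP = 1220000000 bits (152500000 bytes)


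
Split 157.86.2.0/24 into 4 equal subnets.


New prefix = 24 + 2 = 26
Each subnet has 64 addresses
  157.86.2.0/26
  157.86.2.64/26
  157.86.2.128/26
  157.86.2.192/26
Subnets: 157.86.2.0/26, 157.86.2.64/26, 157.86.2.128/26, 157.86.2.192/26


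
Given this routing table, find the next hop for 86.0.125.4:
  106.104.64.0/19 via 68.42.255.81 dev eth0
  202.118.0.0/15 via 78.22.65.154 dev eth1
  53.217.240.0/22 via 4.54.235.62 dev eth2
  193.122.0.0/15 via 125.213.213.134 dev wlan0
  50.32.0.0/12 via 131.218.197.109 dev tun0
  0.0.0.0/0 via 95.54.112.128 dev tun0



Longest prefix match for 86.0.125.4:
  /19 106.104.64.0: no
  /15 202.118.0.0: no
  /22 53.217.240.0: no
  /15 193.122.0.0: no
  /12 50.32.0.0: no
  /0 0.0.0.0: MATCH
Selected: next-hop 95.54.112.128 via tun0 (matched /0)


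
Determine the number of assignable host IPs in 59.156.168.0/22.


Host bits = 32 - 22 = 10
Total addresses = 2^10 = 1024
Usable = total - 2 (network and broadcast)
Usable hosts: 1022


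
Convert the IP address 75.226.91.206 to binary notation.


75 = 01001011
226 = 11100010
91 = 01011011
206 = 11001110
Binary: 01001011.11100010.01011011.11001110


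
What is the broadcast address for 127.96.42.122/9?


Network: 127.0.0.0/9
Host bits = 23
Set all host bits to 1:
Broadcast: 127.127.255.255


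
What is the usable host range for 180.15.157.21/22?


Network: 180.15.156.0
Broadcast: 180.15.159.255
First usable = network + 1
Last usable = broadcast - 1
Range: 180.15.156.1 to 180.15.159.254


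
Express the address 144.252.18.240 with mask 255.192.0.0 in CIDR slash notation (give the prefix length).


Binary: 11111111.11000000.00000000.00000000
Count leading 1s
Prefix: /10


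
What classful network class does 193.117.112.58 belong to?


First octet: 193
Binary: 11000001
110xxxxx -> Class C (192-223)
Class C, default mask 255.255.255.0 (/24)


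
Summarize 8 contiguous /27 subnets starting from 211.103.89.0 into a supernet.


Original prefix: /27
Number of subnets: 8 = 2^3
New prefix = 27 - 3 = 24
Supernet: 211.103.89.0/24


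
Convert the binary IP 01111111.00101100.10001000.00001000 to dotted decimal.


01111111 = 127
00101100 = 44
10001000 = 136
00001000 = 8
IP: 127.44.136.8


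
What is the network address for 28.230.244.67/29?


IP:   00011100.11100110.11110100.01000011
Mask: 11111111.11111111.11111111.11111000
AND operation:
Net:  00011100.11100110.11110100.01000000
Network: 28.230.244.64/29


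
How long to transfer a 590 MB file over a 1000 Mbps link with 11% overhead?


Effective throughput = 1000 * (1 - 11/100) = 890 Mbps
File size in Mb = 590 * 8 = 4720 Mb
Time = 4720 / 890
Time = 5.3034 seconds


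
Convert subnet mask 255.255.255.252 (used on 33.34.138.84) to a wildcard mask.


Subnet mask: 255.255.255.252
Wildcard = 255.255.255.255 - subnet mask
255 - 255 = 0
255 - 255 = 0
255 - 255 = 0
255 - 252 = 3
Wildcard: 0.0.0.3


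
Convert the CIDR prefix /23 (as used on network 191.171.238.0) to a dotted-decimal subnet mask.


/23 means 23 network bits, 9 host bits
Binary: 11111111111111111111111000000000
Mask: 255.255.254.0


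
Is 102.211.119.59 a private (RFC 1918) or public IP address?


RFC 1918 private ranges:
  10.0.0.0/8 (10.0.0.0 - 10.255.255.255)
  172.16.0.0/12 (172.16.0.0 - 172.31.255.255)
  192.168.0.0/16 (192.168.0.0 - 192.168.255.255)
Public (not in any RFC 1918 range)


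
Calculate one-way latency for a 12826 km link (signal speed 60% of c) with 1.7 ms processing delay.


Speed = 0.6 * 3e5 km/s = 180000 km/s
Propagation delay = 12826 / 180000 = 0.0713 s = 71.2556 ms
Processing delay = 1.7 ms
Total one-way latency = 72.9556 ms


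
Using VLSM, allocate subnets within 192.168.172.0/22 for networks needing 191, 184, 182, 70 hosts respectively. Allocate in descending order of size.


191 hosts -> /24 (254 usable): 192.168.172.0/24
184 hosts -> /24 (254 usable): 192.168.173.0/24
182 hosts -> /24 (254 usable): 192.168.174.0/24
70 hosts -> /25 (126 usable): 192.168.175.0/25
Allocation: 192.168.172.0/24 (191 hosts, 254 usable); 192.168.173.0/24 (184 hosts, 254 usable); 192.168.174.0/24 (182 hosts, 254 usable); 192.168.175.0/25 (70 hosts, 126 usable)


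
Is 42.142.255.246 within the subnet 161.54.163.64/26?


Subnet network: 161.54.163.64
Test IP AND mask: 42.142.255.192
No, 42.142.255.246 is not in 161.54.163.64/26


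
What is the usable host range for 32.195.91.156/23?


Network: 32.195.90.0
Broadcast: 32.195.91.255
First usable = network + 1
Last usable = broadcast - 1
Range: 32.195.90.1 to 32.195.91.254


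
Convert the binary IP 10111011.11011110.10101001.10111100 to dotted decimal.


10111011 = 187
11011110 = 222
10101001 = 169
10111100 = 188
IP: 187.222.169.188


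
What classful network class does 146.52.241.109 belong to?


First octet: 146
Binary: 10010010
10xxxxxx -> Class B (128-191)
Class B, default mask 255.255.0.0 (/16)


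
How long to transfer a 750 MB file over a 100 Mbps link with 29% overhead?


Effective throughput = 100 * (1 - 29/100) = 71 Mbps
File size in Mb = 750 * 8 = 6000 Mb
Time = 6000 / 71
Time = 84.507 seconds


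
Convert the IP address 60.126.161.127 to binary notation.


60 = 00111100
126 = 01111110
161 = 10100001
127 = 01111111
Binary: 00111100.01111110.10100001.01111111


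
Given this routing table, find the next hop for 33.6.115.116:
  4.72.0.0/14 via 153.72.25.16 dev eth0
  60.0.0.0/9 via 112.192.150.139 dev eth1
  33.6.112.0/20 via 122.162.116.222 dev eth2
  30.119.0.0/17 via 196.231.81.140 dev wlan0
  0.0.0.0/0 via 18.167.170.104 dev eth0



Longest prefix match for 33.6.115.116:
  /14 4.72.0.0: no
  /9 60.0.0.0: no
  /20 33.6.112.0: MATCH
  /17 30.119.0.0: no
  /0 0.0.0.0: MATCH
Selected: next-hop 122.162.116.222 via eth2 (matched /20)


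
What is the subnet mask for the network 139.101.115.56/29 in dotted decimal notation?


/29 means 29 network bits, 3 host bits
Binary: 11111111111111111111111111111000
Mask: 255.255.255.248


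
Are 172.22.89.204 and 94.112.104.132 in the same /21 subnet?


Mask: 255.255.248.0
172.22.89.204 AND mask = 172.22.88.0
94.112.104.132 AND mask = 94.112.104.0
No, different subnets (172.22.88.0 vs 94.112.104.0)


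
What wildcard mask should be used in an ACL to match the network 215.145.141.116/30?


Subnet mask: 255.255.255.252
Wildcard = 255.255.255.255 - subnet mask
255 - 255 = 0
255 - 255 = 0
255 - 255 = 0
255 - 252 = 3
Wildcard: 0.0.0.3


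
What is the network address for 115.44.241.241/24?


IP:   01110011.00101100.11110001.11110001
Mask: 11111111.11111111.11111111.00000000
AND operation:
Net:  01110011.00101100.11110001.00000000
Network: 115.44.241.0/24


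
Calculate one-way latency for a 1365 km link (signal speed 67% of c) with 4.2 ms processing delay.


Speed = 0.67 * 3e5 km/s = 201000 km/s
Propagation delay = 1365 / 201000 = 0.0068 s = 6.791 ms
Processing delay = 4.2 ms
Total one-way latency = 10.991 ms


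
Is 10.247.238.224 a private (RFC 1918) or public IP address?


RFC 1918 private ranges:
  10.0.0.0/8 (10.0.0.0 - 10.255.255.255)
  172.16.0.0/12 (172.16.0.0 - 172.31.255.255)
  192.168.0.0/16 (192.168.0.0 - 192.168.255.255)
Private (in 10.0.0.0/8)


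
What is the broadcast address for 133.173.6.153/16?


Network: 133.173.0.0/16
Host bits = 16
Set all host bits to 1:
Broadcast: 133.173.255.255


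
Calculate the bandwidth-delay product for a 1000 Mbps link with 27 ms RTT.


BDP = bandwidth * RTT
= 1000 Mbps * 27 ms
= 1000 * 1e6 * 27 / 1000 bits
= 27000000 bits
= 3375000 bytes
= 3295.8984 KB
BDP = 27000000 bits (3375000 bytes)


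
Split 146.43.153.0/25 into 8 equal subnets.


New prefix = 25 + 3 = 28
Each subnet has 16 addresses
  146.43.153.0/28
  146.43.153.16/28
  146.43.153.32/28
  146.43.153.48/28
  146.43.153.64/28
  146.43.153.80/28
  146.43.153.96/28
  146.43.153.112/28
Subnets: 146.43.153.0/28, 146.43.153.16/28, 146.43.153.32/28, 146.43.153.48/28, 146.43.153.64/28, 146.43.153.80/28, 146.43.153.96/28, 146.43.153.112/28


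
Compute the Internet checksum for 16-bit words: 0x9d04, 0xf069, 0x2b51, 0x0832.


Sum all words (with carry folding):
+ 0x9d04 = 0x9d04
+ 0xf069 = 0x8d6e
+ 0x2b51 = 0xb8bf
+ 0x0832 = 0xc0f1
One's complement: ~0xc0f1
Checksum = 0x3f0e


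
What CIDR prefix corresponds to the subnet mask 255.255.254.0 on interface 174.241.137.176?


Binary: 11111111.11111111.11111110.00000000
Count leading 1s
Prefix: /23


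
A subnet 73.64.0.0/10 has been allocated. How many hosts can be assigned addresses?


Host bits = 32 - 10 = 22
Total addresses = 2^22 = 4194304
Usable = total - 2 (network and broadcast)
Usable hosts: 4194302


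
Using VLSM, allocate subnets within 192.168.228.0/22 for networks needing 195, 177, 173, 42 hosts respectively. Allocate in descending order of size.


195 hosts -> /24 (254 usable): 192.168.228.0/24
177 hosts -> /24 (254 usable): 192.168.229.0/24
173 hosts -> /24 (254 usable): 192.168.230.0/24
42 hosts -> /26 (62 usable): 192.168.231.0/26
Allocation: 192.168.228.0/24 (195 hosts, 254 usable); 192.168.229.0/24 (177 hosts, 254 usable); 192.168.230.0/24 (173 hosts, 254 usable); 192.168.231.0/26 (42 hosts, 62 usable)


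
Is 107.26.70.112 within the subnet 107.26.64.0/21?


Subnet network: 107.26.64.0
Test IP AND mask: 107.26.64.0
Yes, 107.26.70.112 is in 107.26.64.0/21


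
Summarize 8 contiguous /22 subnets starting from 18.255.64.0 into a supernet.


Original prefix: /22
Number of subnets: 8 = 2^3
New prefix = 22 - 3 = 19
Supernet: 18.255.64.0/19


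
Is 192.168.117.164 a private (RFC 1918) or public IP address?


RFC 1918 private ranges:
  10.0.0.0/8 (10.0.0.0 - 10.255.255.255)
  172.16.0.0/12 (172.16.0.0 - 172.31.255.255)
  192.168.0.0/16 (192.168.0.0 - 192.168.255.255)
Private (in 192.168.0.0/16)


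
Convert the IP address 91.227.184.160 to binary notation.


91 = 01011011
227 = 11100011
184 = 10111000
160 = 10100000
Binary: 01011011.11100011.10111000.10100000


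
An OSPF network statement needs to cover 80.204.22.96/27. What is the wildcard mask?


Subnet mask: 255.255.255.224
Wildcard = 255.255.255.255 - subnet mask
255 - 255 = 0
255 - 255 = 0
255 - 255 = 0
255 - 224 = 31
Wildcard: 0.0.0.31


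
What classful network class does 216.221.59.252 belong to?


First octet: 216
Binary: 11011000
110xxxxx -> Class C (192-223)
Class C, default mask 255.255.255.0 (/24)


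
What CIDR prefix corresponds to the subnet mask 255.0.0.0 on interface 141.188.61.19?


Binary: 11111111.00000000.00000000.00000000
Count leading 1s
Prefix: /8


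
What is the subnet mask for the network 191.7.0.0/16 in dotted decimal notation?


/16 means 16 network bits, 16 host bits
Binary: 11111111111111110000000000000000
Mask: 255.255.0.0


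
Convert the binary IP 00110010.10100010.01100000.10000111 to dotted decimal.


00110010 = 50
10100010 = 162
01100000 = 96
10000111 = 135
IP: 50.162.96.135


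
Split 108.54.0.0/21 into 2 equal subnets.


New prefix = 21 + 1 = 22
Each subnet has 1024 addresses
  108.54.0.0/22
  108.54.4.0/22
Subnets: 108.54.0.0/22, 108.54.4.0/22


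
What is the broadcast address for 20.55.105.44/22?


Network: 20.55.104.0/22
Host bits = 10
Set all host bits to 1:
Broadcast: 20.55.107.255


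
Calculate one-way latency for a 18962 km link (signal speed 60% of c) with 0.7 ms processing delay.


Speed = 0.6 * 3e5 km/s = 180000 km/s
Propagation delay = 18962 / 180000 = 0.1053 s = 105.3444 ms
Processing delay = 0.7 ms
Total one-way latency = 106.0444 ms


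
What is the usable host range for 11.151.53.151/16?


Network: 11.151.0.0
Broadcast: 11.151.255.255
First usable = network + 1
Last usable = broadcast - 1
Range: 11.151.0.1 to 11.151.255.254


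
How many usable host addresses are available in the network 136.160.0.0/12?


Host bits = 32 - 12 = 20
Total addresses = 2^20 = 1048576
Usable = total - 2 (network and broadcast)
Usable hosts: 1048574


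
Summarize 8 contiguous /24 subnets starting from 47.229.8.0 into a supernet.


Original prefix: /24
Number of subnets: 8 = 2^3
New prefix = 24 - 3 = 21
Supernet: 47.229.8.0/21


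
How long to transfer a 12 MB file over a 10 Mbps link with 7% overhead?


Effective throughput = 10 * (1 - 7/100) = 9.3 Mbps
File size in Mb = 12 * 8 = 96 Mb
Time = 96 / 9.3
Time = 10.3226 seconds


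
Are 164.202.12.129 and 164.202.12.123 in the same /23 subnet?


Mask: 255.255.254.0
164.202.12.129 AND mask = 164.202.12.0
164.202.12.123 AND mask = 164.202.12.0
Yes, same subnet (164.202.12.0)


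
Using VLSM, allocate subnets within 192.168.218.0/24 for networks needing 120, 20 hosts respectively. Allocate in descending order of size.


120 hosts -> /25 (126 usable): 192.168.218.0/25
20 hosts -> /27 (30 usable): 192.168.218.128/27
Allocation: 192.168.218.0/25 (120 hosts, 126 usable); 192.168.218.128/27 (20 hosts, 30 usable)


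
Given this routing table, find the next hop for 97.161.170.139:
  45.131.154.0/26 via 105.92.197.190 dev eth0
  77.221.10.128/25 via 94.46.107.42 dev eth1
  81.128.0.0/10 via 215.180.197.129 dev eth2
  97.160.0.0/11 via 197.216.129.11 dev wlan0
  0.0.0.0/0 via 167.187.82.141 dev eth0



Longest prefix match for 97.161.170.139:
  /26 45.131.154.0: no
  /25 77.221.10.128: no
  /10 81.128.0.0: no
  /11 97.160.0.0: MATCH
  /0 0.0.0.0: MATCH
Selected: next-hop 197.216.129.11 via wlan0 (matched /11)


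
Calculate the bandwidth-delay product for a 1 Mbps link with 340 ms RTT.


BDP = bandwidth * RTT
= 1 Mbps * 340 ms
= 1 * 1e6 * 340 / 1000 bits
= 340000 bits
= 42500 bytes
= 41.5039 KB
BDP = 340000 bits (42500 bytes)


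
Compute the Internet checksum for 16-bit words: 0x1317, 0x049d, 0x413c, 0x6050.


Sum all words (with carry folding):
+ 0x1317 = 0x1317
+ 0x049d = 0x17b4
+ 0x413c = 0x58f0
+ 0x6050 = 0xb940
One's complement: ~0xb940
Checksum = 0x46bf


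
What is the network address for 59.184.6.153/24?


IP:   00111011.10111000.00000110.10011001
Mask: 11111111.11111111.11111111.00000000
AND operation:
Net:  00111011.10111000.00000110.00000000
Network: 59.184.6.0/24


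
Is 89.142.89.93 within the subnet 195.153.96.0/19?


Subnet network: 195.153.96.0
Test IP AND mask: 89.142.64.0
No, 89.142.89.93 is not in 195.153.96.0/19


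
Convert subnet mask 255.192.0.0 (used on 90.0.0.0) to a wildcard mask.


Subnet mask: 255.192.0.0
Wildcard = 255.255.255.255 - subnet mask
255 - 255 = 0
255 - 192 = 63
255 - 0 = 255
255 - 0 = 255
Wildcard: 0.63.255.255


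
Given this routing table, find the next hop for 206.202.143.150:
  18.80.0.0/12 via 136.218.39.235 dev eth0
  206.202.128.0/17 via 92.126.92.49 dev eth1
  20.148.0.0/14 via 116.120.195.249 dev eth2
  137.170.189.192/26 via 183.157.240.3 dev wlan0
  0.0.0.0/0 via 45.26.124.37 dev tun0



Longest prefix match for 206.202.143.150:
  /12 18.80.0.0: no
  /17 206.202.128.0: MATCH
  /14 20.148.0.0: no
  /26 137.170.189.192: no
  /0 0.0.0.0: MATCH
Selected: next-hop 92.126.92.49 via eth1 (matched /17)


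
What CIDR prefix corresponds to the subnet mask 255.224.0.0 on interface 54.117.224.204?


Binary: 11111111.11100000.00000000.00000000
Count leading 1s
Prefix: /11


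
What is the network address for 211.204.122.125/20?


IP:   11010011.11001100.01111010.01111101
Mask: 11111111.11111111.11110000.00000000
AND operation:
Net:  11010011.11001100.01110000.00000000
Network: 211.204.112.0/20


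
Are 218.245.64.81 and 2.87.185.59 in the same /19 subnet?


Mask: 255.255.224.0
218.245.64.81 AND mask = 218.245.64.0
2.87.185.59 AND mask = 2.87.160.0
No, different subnets (218.245.64.0 vs 2.87.160.0)


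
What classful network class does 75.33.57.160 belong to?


First octet: 75
Binary: 01001011
0xxxxxxx -> Class A (1-126)
Class A, default mask 255.0.0.0 (/8)


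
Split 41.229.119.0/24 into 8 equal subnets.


New prefix = 24 + 3 = 27
Each subnet has 32 addresses
  41.229.119.0/27
  41.229.119.32/27
  41.229.119.64/27
  41.229.119.96/27
  41.229.119.128/27
  41.229.119.160/27
  41.229.119.192/27
  41.229.119.224/27
Subnets: 41.229.119.0/27, 41.229.119.32/27, 41.229.119.64/27, 41.229.119.96/27, 41.229.119.128/27, 41.229.119.160/27, 41.229.119.192/27, 41.229.119.224/27


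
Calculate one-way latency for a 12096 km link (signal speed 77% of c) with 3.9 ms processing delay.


Speed = 0.77 * 3e5 km/s = 231000 km/s
Propagation delay = 12096 / 231000 = 0.0524 s = 52.3636 ms
Processing delay = 3.9 ms
Total one-way latency = 56.2636 ms


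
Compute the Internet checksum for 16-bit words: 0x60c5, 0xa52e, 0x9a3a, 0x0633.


Sum all words (with carry folding):
+ 0x60c5 = 0x60c5
+ 0xa52e = 0x05f4
+ 0x9a3a = 0xa02e
+ 0x0633 = 0xa661
One's complement: ~0xa661
Checksum = 0x599e


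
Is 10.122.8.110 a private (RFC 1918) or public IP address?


RFC 1918 private ranges:
  10.0.0.0/8 (10.0.0.0 - 10.255.255.255)
  172.16.0.0/12 (172.16.0.0 - 172.31.255.255)
  192.168.0.0/16 (192.168.0.0 - 192.168.255.255)
Private (in 10.0.0.0/8)


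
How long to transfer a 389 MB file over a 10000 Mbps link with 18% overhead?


Effective throughput = 10000 * (1 - 18/100) = 8200 Mbps
File size in Mb = 389 * 8 = 3112 Mb
Time = 3112 / 8200
Time = 0.3795 seconds


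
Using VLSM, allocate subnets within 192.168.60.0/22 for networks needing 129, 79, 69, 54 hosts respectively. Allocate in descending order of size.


129 hosts -> /24 (254 usable): 192.168.60.0/24
79 hosts -> /25 (126 usable): 192.168.61.0/25
69 hosts -> /25 (126 usable): 192.168.61.128/25
54 hosts -> /26 (62 usable): 192.168.62.0/26
Allocation: 192.168.60.0/24 (129 hosts, 254 usable); 192.168.61.0/25 (79 hosts, 126 usable); 192.168.61.128/25 (69 hosts, 126 usable); 192.168.62.0/26 (54 hosts, 62 usable)


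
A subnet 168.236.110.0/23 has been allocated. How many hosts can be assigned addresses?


Host bits = 32 - 23 = 9
Total addresses = 2^9 = 512
Usable = total - 2 (network and broadcast)
Usable hosts: 510


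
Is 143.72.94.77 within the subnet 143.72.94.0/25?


Subnet network: 143.72.94.0
Test IP AND mask: 143.72.94.0
Yes, 143.72.94.77 is in 143.72.94.0/25


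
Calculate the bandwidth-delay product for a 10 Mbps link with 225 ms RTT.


BDP = bandwidth * RTT
= 10 Mbps * 225 ms
= 10 * 1e6 * 225 / 1000 bits
= 2250000 bits
= 281250 bytes
= 274.6582 KB
BDP = 2250000 bits (281250 bytes)


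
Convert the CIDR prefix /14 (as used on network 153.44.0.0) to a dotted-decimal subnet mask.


/14 means 14 network bits, 18 host bits
Binary: 11111111111111000000000000000000
Mask: 255.252.0.0


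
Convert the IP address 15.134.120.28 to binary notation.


15 = 00001111
134 = 10000110
120 = 01111000
28 = 00011100
Binary: 00001111.10000110.01111000.00011100


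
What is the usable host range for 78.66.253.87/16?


Network: 78.66.0.0
Broadcast: 78.66.255.255
First usable = network + 1
Last usable = broadcast - 1
Range: 78.66.0.1 to 78.66.255.254


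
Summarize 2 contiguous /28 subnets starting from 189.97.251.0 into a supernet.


Original prefix: /28
Number of subnets: 2 = 2^1
New prefix = 28 - 1 = 27
Supernet: 189.97.251.0/27


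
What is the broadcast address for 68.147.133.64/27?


Network: 68.147.133.64/27
Host bits = 5
Set all host bits to 1:
Broadcast: 68.147.133.95


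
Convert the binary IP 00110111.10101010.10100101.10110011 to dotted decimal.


00110111 = 55
10101010 = 170
10100101 = 165
10110011 = 179
IP: 55.170.165.179


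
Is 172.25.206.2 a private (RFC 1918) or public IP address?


RFC 1918 private ranges:
  10.0.0.0/8 (10.0.0.0 - 10.255.255.255)
  172.16.0.0/12 (172.16.0.0 - 172.31.255.255)
  192.168.0.0/16 (192.168.0.0 - 192.168.255.255)
Private (in 172.16.0.0/12)


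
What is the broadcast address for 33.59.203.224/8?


Network: 33.0.0.0/8
Host bits = 24
Set all host bits to 1:
Broadcast: 33.255.255.255


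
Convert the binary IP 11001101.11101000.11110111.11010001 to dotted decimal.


11001101 = 205
11101000 = 232
11110111 = 247
11010001 = 209
IP: 205.232.247.209


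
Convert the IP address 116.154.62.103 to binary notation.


116 = 01110100
154 = 10011010
62 = 00111110
103 = 01100111
Binary: 01110100.10011010.00111110.01100111


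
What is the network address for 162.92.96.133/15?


IP:   10100010.01011100.01100000.10000101
Mask: 11111111.11111110.00000000.00000000
AND operation:
Net:  10100010.01011100.00000000.00000000
Network: 162.92.0.0/15


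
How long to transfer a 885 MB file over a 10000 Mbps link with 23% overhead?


Effective throughput = 10000 * (1 - 23/100) = 7700 Mbps
File size in Mb = 885 * 8 = 7080 Mb
Time = 7080 / 7700
Time = 0.9195 seconds


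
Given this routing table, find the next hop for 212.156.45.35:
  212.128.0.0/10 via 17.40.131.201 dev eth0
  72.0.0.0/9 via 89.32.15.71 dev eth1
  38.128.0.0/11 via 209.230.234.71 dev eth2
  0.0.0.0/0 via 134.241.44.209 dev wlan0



Longest prefix match for 212.156.45.35:
  /10 212.128.0.0: MATCH
  /9 72.0.0.0: no
  /11 38.128.0.0: no
  /0 0.0.0.0: MATCH
Selected: next-hop 17.40.131.201 via eth0 (matched /10)


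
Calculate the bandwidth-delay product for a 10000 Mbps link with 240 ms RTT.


BDP = bandwidth * RTT
= 10000 Mbps * 240 ms
= 10000 * 1e6 * 240 / 1000 bits
= 2400000000 bits
= 300000000 bytes
= 292968.75 KB
BDP = 2400000000 bits (300000000 bytes)


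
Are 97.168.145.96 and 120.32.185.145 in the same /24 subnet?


Mask: 255.255.255.0
97.168.145.96 AND mask = 97.168.145.0
120.32.185.145 AND mask = 120.32.185.0
No, different subnets (97.168.145.0 vs 120.32.185.0)


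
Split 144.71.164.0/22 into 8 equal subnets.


New prefix = 22 + 3 = 25
Each subnet has 128 addresses
  144.71.164.0/25
  144.71.164.128/25
  144.71.165.0/25
  144.71.165.128/25
  144.71.166.0/25
  144.71.166.128/25
  144.71.167.0/25
  144.71.167.128/25
Subnets: 144.71.164.0/25, 144.71.164.128/25, 144.71.165.0/25, 144.71.165.128/25, 144.71.166.0/25, 144.71.166.128/25, 144.71.167.0/25, 144.71.167.128/25


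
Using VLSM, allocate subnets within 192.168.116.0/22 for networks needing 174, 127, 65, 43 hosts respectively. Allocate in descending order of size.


174 hosts -> /24 (254 usable): 192.168.116.0/24
127 hosts -> /24 (254 usable): 192.168.117.0/24
65 hosts -> /25 (126 usable): 192.168.118.0/25
43 hosts -> /26 (62 usable): 192.168.118.128/26
Allocation: 192.168.116.0/24 (174 hosts, 254 usable); 192.168.117.0/24 (127 hosts, 254 usable); 192.168.118.0/25 (65 hosts, 126 usable); 192.168.118.128/26 (43 hosts, 62 usable)


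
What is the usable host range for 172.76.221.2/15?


Network: 172.76.0.0
Broadcast: 172.77.255.255
First usable = network + 1
Last usable = broadcast - 1
Range: 172.76.0.1 to 172.77.255.254


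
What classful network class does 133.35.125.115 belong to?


First octet: 133
Binary: 10000101
10xxxxxx -> Class B (128-191)
Class B, default mask 255.255.0.0 (/16)


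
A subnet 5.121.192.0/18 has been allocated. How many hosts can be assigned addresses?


Host bits = 32 - 18 = 14
Total addresses = 2^14 = 16384
Usable = total - 2 (network and broadcast)
Usable hosts: 16382


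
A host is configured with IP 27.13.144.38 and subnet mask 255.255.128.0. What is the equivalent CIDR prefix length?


Binary: 11111111.11111111.10000000.00000000
Count leading 1s
Prefix: /17


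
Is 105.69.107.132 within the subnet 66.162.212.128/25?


Subnet network: 66.162.212.128
Test IP AND mask: 105.69.107.128
No, 105.69.107.132 is not in 66.162.212.128/25


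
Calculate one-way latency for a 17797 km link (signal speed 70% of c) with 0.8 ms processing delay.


Speed = 0.7 * 3e5 km/s = 210000 km/s
Propagation delay = 17797 / 210000 = 0.0847 s = 84.7476 ms
Processing delay = 0.8 ms
Total one-way latency = 85.5476 ms


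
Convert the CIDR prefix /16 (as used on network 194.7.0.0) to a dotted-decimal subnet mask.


/16 means 16 network bits, 16 host bits
Binary: 11111111111111110000000000000000
Mask: 255.255.0.0


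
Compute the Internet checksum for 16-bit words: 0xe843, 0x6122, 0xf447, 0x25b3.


Sum all words (with carry folding):
+ 0xe843 = 0xe843
+ 0x6122 = 0x4966
+ 0xf447 = 0x3dae
+ 0x25b3 = 0x6361
One's complement: ~0x6361
Checksum = 0x9c9e
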